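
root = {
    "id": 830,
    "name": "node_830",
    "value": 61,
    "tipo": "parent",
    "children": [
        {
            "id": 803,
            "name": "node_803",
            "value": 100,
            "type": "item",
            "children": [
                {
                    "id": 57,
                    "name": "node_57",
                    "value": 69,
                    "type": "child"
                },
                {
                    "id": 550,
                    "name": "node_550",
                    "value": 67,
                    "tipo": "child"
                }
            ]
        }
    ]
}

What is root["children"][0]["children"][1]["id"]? 550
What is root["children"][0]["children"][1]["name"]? "node_550"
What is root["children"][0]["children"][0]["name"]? "node_57"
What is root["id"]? 830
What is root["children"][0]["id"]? 803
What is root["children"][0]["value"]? 100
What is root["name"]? "node_830"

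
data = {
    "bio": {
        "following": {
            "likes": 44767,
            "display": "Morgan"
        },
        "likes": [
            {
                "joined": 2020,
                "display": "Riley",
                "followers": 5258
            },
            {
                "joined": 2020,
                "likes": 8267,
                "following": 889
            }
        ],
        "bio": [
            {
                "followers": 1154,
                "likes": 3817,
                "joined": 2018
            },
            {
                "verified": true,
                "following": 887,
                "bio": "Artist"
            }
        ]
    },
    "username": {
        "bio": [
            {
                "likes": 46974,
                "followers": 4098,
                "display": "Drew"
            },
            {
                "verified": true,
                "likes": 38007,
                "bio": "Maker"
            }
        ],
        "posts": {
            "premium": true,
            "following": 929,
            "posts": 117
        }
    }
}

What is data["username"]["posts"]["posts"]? 117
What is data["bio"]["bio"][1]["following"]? 887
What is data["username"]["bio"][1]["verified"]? True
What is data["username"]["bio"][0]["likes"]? 46974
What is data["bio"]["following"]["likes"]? 44767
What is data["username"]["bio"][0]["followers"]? 4098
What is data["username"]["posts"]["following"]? 929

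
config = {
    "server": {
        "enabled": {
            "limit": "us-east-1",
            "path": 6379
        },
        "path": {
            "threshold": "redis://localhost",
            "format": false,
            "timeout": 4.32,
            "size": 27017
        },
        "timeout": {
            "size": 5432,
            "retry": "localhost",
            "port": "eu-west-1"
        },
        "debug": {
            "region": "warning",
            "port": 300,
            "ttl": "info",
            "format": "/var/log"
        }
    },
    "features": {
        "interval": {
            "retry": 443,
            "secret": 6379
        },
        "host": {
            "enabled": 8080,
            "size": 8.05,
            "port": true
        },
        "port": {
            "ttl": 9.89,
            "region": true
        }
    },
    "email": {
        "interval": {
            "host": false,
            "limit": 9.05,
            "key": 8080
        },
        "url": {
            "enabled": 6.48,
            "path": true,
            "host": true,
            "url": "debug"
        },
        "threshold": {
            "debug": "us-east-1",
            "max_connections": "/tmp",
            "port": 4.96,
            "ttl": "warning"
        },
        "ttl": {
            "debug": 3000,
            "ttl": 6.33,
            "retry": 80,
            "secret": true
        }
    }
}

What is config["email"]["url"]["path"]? True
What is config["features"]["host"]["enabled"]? 8080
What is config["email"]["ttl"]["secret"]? True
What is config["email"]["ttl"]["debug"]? 3000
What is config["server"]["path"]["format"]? False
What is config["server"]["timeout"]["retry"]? "localhost"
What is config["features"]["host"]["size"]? 8.05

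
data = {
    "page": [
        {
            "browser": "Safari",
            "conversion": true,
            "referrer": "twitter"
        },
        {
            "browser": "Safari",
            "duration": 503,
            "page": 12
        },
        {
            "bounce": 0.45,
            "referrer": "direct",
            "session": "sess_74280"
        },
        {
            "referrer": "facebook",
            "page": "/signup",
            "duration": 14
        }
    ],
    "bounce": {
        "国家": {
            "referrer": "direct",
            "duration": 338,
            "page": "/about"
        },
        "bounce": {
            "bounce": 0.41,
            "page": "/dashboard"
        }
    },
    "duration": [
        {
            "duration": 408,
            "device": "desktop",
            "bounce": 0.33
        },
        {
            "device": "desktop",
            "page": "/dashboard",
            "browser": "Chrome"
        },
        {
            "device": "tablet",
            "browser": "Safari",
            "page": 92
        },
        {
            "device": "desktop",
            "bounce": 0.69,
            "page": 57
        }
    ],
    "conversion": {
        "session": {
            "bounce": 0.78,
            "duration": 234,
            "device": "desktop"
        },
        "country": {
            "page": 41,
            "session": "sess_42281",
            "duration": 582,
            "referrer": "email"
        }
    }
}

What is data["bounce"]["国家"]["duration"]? 338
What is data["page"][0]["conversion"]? True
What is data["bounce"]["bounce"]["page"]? "/dashboard"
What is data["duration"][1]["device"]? "desktop"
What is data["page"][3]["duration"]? 14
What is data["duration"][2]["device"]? "tablet"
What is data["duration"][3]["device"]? "desktop"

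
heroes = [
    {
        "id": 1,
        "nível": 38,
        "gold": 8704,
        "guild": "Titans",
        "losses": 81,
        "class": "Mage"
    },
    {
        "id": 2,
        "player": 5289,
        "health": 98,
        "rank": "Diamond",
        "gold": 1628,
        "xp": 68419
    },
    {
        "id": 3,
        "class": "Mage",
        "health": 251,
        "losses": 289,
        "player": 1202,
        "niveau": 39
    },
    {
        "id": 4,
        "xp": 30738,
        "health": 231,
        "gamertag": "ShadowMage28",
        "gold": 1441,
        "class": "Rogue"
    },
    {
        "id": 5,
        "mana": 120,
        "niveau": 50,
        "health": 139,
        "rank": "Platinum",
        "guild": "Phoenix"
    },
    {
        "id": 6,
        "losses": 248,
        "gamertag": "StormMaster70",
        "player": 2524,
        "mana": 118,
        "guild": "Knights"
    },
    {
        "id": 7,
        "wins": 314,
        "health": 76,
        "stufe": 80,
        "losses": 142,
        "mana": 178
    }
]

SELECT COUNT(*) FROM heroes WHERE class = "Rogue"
1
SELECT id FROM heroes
[1, 2, 3, 4, 5, 6, 7]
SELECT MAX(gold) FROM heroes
8704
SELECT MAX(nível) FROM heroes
38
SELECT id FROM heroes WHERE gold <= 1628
[2, 4]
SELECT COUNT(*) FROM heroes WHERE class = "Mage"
2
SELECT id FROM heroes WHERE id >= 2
[2, 3, 4, 5, 6, 7]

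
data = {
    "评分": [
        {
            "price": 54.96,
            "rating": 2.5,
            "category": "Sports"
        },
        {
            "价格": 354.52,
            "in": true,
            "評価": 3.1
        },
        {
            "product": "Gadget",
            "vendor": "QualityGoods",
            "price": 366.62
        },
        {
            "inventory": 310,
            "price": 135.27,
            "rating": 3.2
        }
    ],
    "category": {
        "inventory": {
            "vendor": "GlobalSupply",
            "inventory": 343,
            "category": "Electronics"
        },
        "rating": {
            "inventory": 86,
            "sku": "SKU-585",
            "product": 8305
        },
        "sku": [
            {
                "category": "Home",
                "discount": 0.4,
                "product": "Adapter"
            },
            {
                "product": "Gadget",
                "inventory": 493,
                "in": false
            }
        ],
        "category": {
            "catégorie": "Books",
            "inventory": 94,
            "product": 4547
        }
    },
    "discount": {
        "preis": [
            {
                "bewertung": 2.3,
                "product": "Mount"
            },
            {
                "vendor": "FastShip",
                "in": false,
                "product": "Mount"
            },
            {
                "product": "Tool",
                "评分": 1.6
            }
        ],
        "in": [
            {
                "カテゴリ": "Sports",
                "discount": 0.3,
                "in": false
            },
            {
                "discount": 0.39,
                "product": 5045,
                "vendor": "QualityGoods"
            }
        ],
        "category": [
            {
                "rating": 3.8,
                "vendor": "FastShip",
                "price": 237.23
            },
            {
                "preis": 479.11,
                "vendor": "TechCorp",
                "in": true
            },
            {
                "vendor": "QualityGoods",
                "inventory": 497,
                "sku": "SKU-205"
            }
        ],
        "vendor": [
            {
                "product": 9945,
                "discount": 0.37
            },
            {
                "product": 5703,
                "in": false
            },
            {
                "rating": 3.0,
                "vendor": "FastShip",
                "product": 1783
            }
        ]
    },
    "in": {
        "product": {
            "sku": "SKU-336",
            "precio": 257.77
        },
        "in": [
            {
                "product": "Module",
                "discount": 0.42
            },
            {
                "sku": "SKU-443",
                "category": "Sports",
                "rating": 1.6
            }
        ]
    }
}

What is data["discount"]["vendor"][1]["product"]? 5703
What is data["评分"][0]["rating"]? 2.5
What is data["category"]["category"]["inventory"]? 94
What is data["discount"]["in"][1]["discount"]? 0.39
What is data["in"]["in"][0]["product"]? "Module"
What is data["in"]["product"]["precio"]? 257.77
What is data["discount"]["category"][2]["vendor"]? "QualityGoods"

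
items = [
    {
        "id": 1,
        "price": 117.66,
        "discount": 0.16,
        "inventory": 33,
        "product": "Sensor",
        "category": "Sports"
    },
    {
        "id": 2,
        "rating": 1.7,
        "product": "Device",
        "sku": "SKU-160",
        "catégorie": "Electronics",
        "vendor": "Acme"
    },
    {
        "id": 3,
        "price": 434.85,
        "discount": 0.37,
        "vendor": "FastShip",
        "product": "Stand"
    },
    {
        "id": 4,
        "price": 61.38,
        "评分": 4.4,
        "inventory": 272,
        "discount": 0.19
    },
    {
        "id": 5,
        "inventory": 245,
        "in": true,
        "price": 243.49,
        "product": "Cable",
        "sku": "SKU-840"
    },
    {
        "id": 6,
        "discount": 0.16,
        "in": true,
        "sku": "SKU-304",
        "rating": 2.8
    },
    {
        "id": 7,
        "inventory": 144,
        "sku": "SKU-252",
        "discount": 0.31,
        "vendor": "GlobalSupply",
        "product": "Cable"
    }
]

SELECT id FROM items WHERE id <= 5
[1, 2, 3, 4, 5]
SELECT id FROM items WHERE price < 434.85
[1, 4, 5]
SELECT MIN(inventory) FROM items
33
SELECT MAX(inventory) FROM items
272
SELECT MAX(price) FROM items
434.85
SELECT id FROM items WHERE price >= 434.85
[3]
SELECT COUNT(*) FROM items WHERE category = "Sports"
1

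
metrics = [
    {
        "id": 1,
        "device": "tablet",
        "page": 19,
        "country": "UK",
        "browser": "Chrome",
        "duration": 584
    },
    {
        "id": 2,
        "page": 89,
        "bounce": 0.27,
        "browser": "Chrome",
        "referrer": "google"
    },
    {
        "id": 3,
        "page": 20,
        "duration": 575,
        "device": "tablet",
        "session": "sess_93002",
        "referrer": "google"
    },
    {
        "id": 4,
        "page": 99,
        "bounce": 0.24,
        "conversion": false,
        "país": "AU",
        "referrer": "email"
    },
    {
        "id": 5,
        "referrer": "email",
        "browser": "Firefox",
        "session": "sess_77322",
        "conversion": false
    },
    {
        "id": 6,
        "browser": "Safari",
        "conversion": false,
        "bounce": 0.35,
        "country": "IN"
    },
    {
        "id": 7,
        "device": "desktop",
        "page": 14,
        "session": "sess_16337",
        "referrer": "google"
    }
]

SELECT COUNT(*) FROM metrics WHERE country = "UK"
1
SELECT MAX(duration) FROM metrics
584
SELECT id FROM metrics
[1, 2, 3, 4, 5, 6, 7]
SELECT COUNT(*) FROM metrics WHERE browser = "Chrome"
2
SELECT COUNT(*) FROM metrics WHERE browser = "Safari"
1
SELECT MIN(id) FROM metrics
1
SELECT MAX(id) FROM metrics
7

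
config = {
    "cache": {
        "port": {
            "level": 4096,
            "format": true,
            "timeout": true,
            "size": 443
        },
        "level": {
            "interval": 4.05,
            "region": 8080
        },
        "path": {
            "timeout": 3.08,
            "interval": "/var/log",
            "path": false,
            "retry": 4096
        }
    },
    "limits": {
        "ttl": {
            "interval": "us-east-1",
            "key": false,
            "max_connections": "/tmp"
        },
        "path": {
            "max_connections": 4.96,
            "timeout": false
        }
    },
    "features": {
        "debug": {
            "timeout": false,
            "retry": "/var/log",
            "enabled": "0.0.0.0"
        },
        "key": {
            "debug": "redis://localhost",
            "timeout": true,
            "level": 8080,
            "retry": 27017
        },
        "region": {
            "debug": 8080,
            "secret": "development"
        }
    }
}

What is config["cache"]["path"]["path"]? False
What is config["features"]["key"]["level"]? 8080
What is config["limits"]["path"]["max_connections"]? 4.96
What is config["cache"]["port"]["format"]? True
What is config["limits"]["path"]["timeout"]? False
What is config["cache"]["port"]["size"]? 443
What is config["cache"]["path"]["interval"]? "/var/log"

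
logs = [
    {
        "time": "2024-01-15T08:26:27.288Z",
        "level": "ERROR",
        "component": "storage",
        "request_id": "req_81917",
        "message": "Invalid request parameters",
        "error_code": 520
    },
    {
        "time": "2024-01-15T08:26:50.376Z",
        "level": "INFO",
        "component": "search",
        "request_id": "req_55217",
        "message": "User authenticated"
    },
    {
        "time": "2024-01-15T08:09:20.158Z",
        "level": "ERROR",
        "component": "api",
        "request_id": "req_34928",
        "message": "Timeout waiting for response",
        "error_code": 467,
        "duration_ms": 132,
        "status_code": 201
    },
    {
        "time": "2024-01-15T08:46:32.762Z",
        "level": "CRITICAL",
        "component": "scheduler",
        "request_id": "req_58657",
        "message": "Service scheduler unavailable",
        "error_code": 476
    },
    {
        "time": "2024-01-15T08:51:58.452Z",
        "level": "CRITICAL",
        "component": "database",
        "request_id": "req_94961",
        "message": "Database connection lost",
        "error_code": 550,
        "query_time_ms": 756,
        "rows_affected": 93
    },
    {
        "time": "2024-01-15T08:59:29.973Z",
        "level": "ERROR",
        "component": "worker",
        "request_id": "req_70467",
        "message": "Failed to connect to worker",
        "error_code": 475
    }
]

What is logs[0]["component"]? "storage"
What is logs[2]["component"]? "api"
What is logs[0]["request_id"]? "req_81917"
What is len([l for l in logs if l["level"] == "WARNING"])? 0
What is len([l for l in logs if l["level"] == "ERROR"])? 3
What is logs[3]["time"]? "2024-01-15T08:46:32.762Z"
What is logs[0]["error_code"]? 520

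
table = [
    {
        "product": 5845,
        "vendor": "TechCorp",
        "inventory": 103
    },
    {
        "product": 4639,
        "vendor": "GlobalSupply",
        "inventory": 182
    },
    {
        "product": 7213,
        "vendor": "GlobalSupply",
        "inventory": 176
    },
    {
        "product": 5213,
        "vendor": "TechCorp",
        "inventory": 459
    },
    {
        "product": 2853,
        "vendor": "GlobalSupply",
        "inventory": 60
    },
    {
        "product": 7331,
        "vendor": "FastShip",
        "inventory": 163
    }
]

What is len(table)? 6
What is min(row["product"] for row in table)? 2853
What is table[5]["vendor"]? "FastShip"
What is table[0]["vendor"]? "TechCorp"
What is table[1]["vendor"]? "GlobalSupply"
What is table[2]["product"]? 7213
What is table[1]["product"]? 4639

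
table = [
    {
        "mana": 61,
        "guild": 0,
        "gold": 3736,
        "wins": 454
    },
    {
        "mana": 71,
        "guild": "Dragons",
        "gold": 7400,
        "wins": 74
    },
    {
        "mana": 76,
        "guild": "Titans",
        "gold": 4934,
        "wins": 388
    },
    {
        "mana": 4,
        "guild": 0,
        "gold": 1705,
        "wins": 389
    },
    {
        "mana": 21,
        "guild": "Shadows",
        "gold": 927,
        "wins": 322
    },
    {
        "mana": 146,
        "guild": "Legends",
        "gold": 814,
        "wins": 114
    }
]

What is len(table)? 6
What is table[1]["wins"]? 74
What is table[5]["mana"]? 146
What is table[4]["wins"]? 322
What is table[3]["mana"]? 4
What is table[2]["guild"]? "Titans"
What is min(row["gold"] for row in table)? 814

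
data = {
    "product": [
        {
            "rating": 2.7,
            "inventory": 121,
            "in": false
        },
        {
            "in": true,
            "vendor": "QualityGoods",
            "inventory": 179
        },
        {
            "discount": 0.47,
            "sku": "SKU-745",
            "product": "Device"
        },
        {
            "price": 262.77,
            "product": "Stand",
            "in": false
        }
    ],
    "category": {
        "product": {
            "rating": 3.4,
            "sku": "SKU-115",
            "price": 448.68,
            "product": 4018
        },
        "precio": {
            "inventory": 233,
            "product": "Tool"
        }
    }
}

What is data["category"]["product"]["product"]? 4018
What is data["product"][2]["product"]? "Device"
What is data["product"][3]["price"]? 262.77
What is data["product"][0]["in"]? False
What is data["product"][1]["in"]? True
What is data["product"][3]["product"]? "Stand"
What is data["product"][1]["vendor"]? "QualityGoods"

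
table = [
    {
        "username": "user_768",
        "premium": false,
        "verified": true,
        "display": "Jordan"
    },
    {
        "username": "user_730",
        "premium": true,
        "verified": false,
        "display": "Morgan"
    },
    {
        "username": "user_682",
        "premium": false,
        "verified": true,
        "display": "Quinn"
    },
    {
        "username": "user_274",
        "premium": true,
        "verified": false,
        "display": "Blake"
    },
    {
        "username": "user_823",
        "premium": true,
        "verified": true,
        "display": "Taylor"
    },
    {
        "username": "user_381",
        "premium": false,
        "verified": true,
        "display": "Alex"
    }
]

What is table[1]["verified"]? False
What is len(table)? 6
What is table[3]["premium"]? True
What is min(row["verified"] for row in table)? False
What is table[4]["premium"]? True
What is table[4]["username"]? "user_823"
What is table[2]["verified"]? True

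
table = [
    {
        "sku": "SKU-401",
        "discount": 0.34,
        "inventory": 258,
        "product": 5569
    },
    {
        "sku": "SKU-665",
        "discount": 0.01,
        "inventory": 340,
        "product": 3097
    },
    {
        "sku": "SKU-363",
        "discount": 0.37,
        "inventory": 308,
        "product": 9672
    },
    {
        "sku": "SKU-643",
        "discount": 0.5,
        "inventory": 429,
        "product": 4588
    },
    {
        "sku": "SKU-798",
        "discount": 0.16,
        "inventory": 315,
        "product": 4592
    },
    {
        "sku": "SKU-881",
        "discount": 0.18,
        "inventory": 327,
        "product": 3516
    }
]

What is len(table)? 6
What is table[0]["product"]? 5569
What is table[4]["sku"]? "SKU-798"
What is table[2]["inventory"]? 308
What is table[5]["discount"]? 0.18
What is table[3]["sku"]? "SKU-643"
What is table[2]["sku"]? "SKU-363"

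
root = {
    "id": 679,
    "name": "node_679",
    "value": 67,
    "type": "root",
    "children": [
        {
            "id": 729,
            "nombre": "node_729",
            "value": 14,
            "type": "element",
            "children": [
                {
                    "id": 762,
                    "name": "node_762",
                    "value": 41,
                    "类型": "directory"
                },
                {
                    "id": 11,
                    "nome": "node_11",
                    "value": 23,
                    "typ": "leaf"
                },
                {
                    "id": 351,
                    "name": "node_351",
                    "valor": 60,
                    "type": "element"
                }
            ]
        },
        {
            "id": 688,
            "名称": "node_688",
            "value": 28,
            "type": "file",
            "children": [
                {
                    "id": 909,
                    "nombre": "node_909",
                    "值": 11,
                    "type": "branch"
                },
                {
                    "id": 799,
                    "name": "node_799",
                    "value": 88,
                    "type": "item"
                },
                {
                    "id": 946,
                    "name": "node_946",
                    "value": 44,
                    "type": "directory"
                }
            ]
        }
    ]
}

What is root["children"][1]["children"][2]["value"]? 44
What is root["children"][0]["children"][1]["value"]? 23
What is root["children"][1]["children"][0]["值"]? 11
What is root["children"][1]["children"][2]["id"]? 946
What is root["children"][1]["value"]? 28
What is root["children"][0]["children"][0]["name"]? "node_762"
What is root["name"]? "node_679"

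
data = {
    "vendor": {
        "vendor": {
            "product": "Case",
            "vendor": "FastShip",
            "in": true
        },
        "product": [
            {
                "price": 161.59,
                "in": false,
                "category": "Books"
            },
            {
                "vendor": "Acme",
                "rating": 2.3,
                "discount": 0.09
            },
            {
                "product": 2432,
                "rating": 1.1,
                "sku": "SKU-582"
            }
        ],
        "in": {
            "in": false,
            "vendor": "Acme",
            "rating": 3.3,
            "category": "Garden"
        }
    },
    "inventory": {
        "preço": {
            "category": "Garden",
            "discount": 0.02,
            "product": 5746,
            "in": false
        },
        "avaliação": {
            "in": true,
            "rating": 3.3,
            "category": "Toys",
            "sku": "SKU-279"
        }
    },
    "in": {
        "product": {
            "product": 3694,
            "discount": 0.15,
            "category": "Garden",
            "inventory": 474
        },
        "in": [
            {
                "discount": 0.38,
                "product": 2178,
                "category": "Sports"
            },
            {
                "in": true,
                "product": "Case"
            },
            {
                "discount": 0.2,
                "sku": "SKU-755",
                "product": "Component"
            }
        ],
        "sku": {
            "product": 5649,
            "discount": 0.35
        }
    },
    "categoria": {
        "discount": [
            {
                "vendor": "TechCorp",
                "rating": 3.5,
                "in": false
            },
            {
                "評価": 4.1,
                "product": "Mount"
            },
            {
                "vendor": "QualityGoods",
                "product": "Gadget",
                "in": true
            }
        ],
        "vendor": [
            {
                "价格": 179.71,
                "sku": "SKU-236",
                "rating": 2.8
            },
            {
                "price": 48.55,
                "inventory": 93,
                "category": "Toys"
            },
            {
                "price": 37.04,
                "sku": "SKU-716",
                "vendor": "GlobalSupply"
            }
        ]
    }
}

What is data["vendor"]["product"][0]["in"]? False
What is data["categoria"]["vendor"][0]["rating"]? 2.8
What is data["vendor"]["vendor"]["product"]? "Case"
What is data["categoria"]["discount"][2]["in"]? True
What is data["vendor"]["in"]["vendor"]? "Acme"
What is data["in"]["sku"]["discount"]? 0.35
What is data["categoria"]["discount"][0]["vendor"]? "TechCorp"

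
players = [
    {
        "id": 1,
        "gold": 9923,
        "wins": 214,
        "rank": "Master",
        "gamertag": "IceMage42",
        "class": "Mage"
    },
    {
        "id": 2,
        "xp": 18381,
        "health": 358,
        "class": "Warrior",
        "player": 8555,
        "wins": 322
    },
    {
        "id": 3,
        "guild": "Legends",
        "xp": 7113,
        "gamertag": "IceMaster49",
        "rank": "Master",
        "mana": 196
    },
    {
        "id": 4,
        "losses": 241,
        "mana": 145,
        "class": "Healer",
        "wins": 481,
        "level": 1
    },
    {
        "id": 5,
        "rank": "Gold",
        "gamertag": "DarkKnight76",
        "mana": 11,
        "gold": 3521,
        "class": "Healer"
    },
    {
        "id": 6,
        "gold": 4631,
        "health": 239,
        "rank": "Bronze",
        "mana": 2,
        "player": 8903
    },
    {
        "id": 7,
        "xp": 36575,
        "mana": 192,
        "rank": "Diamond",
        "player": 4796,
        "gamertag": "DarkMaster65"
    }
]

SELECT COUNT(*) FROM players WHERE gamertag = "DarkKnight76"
1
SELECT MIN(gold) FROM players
3521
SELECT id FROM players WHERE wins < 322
[1]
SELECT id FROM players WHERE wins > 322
[4]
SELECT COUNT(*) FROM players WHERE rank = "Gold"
1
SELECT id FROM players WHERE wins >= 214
[1, 2, 4]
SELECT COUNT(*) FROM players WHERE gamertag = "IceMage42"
1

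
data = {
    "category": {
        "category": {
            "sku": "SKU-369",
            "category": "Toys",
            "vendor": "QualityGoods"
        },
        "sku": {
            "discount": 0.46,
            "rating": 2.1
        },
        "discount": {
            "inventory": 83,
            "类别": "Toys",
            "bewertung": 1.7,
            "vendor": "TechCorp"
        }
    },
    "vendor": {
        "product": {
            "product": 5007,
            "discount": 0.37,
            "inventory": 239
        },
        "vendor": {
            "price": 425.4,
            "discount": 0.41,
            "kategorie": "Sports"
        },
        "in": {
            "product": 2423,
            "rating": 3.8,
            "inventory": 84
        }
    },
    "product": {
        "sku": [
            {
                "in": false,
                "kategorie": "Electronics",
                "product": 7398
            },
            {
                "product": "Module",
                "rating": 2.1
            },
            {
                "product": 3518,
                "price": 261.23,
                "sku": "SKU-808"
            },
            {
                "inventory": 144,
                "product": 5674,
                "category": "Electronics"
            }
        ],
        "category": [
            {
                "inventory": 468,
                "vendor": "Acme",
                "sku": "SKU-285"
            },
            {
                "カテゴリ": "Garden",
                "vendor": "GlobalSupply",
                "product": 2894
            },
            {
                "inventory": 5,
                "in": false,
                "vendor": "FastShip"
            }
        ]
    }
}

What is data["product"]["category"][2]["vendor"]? "FastShip"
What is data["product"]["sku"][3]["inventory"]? 144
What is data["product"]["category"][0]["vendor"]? "Acme"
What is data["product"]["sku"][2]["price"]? 261.23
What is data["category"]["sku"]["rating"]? 2.1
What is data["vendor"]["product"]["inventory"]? 239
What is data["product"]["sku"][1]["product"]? "Module"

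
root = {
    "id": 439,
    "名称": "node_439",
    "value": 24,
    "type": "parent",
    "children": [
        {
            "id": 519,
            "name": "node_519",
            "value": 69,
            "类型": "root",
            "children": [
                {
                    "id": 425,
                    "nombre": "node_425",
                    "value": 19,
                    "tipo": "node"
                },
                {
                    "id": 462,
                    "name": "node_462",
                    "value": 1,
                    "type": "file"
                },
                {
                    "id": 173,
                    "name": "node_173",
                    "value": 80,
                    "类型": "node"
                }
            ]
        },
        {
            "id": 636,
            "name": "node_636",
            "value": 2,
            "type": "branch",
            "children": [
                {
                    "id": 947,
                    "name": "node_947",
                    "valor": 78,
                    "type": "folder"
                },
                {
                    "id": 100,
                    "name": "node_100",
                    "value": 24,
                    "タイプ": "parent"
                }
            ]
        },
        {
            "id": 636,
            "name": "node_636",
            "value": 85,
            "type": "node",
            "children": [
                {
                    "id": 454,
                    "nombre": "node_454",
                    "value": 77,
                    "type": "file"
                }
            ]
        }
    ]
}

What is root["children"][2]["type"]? "node"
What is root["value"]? 24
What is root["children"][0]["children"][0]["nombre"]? "node_425"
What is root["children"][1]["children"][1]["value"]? 24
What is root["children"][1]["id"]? 636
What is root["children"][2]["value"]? 85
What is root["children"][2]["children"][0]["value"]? 77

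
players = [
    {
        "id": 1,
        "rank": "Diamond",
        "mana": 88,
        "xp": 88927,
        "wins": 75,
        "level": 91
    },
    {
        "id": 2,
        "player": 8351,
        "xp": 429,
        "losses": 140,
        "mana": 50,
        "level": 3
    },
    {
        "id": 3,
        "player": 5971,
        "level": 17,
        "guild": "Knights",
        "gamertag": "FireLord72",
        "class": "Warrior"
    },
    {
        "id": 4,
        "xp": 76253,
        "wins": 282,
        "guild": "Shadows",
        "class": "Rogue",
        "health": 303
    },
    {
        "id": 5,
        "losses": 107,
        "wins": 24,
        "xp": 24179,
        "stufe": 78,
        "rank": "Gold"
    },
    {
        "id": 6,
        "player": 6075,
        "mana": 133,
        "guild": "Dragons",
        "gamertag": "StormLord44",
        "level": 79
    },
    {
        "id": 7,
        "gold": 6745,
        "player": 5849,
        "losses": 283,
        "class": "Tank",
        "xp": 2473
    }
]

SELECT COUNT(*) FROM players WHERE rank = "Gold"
1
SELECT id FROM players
[1, 2, 3, 4, 5, 6, 7]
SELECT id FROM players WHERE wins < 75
[5]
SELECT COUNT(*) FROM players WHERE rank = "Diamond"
1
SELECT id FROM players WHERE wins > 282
[]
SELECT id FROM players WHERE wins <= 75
[1, 5]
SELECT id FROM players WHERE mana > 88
[6]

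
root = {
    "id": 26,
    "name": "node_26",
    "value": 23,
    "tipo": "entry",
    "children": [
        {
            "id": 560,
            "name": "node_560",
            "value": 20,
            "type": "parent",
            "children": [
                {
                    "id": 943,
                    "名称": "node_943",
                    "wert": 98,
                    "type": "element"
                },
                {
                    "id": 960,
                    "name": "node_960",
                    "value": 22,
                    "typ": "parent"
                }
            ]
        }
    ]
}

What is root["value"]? 23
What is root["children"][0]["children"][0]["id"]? 943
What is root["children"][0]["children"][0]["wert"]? 98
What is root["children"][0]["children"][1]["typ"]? "parent"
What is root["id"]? 26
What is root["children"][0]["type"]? "parent"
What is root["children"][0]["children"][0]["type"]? "element"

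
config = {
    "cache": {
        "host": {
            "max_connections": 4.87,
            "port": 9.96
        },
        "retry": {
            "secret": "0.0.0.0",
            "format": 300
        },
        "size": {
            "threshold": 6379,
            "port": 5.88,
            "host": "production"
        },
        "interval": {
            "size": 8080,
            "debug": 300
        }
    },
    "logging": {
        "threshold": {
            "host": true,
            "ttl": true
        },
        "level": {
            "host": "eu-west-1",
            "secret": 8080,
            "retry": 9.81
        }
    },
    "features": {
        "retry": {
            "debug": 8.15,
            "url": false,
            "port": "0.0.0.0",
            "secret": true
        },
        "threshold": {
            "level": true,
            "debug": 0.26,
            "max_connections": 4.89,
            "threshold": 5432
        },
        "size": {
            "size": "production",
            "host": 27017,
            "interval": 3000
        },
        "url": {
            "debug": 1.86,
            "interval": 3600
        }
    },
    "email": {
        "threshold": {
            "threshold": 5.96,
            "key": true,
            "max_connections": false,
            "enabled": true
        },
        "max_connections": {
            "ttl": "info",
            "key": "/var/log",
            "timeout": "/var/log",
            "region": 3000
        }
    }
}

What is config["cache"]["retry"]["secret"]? "0.0.0.0"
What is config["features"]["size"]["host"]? 27017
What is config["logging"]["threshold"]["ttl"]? True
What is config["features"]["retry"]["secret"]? True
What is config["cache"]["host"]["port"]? 9.96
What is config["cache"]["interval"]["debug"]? 300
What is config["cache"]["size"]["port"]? 5.88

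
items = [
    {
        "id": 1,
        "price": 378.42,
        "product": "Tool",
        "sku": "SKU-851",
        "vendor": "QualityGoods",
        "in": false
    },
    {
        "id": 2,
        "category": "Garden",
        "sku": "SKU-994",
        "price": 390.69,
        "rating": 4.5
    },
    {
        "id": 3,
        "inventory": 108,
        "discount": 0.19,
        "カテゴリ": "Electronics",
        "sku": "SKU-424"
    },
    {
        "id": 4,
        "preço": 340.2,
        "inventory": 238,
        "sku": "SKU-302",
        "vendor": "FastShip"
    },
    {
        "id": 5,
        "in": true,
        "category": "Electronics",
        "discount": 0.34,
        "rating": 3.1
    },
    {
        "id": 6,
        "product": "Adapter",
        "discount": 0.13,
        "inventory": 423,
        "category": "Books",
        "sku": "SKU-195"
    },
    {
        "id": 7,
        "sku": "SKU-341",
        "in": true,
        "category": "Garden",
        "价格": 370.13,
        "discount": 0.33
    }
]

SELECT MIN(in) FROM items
False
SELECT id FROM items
[1, 2, 3, 4, 5, 6, 7]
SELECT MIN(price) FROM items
378.42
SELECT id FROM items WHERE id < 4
[1, 2, 3]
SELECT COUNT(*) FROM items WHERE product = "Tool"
1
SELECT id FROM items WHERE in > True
[]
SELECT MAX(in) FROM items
True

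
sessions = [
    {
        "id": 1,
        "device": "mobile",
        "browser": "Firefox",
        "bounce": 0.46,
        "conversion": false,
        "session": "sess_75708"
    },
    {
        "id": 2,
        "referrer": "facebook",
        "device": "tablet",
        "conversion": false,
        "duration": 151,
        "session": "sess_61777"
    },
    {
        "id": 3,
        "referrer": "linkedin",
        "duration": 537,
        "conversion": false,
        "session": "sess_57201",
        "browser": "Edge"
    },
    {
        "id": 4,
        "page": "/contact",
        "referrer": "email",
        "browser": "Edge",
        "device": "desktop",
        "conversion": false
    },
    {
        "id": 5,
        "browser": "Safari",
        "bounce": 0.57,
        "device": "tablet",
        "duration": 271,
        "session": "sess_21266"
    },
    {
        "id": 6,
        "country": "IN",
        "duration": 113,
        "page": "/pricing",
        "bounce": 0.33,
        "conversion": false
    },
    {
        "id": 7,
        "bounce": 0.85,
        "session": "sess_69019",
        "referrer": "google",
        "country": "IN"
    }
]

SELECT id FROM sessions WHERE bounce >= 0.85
[7]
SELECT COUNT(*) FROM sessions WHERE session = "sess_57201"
1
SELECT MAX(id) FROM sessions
7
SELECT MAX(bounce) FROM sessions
0.85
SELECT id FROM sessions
[1, 2, 3, 4, 5, 6, 7]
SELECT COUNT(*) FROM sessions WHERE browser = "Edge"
2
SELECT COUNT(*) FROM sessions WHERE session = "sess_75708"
1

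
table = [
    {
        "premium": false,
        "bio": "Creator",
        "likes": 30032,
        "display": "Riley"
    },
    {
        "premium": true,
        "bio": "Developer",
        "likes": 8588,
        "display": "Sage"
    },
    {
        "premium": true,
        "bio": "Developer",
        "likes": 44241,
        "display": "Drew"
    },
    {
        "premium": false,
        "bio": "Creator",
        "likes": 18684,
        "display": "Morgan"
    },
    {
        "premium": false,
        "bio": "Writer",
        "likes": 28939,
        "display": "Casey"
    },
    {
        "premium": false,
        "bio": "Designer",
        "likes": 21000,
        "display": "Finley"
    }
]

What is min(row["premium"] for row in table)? False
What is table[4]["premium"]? False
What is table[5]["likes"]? 21000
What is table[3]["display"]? "Morgan"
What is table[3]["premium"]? False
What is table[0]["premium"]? False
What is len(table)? 6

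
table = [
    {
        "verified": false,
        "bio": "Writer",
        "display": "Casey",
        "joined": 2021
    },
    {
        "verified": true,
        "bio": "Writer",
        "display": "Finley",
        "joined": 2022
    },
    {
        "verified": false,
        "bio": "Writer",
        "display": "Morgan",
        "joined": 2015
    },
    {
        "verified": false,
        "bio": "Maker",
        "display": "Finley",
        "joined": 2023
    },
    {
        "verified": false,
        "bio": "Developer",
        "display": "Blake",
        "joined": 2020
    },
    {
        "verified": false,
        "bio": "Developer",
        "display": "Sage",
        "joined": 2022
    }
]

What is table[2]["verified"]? False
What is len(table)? 6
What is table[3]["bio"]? "Maker"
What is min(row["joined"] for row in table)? 2015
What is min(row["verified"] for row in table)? False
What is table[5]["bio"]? "Developer"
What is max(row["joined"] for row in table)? 2023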